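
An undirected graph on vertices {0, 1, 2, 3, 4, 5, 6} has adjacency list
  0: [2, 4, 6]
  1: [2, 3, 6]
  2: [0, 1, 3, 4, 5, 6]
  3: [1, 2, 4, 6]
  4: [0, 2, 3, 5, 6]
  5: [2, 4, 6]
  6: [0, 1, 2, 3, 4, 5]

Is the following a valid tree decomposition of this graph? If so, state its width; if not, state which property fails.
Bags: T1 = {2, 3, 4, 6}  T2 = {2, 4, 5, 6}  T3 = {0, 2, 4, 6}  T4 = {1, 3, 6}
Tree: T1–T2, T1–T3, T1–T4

A tree decomposition must satisfy three properties: every vertex lies in some bag; for every edge, both endpoints lie together in some bag; and for every vertex, the bags containing it form a connected subtree. Here edge (2,1) lies in no bag, so the decomposition is invalid.

No — edge (2,1) lies in no bag.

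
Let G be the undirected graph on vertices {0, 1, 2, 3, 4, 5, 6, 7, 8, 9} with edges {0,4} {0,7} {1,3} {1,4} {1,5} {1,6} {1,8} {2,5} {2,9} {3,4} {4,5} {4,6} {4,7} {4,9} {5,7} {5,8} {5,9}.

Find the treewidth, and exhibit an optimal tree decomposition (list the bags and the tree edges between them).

Treewidth 2.
Bags: B1 = {1, 4, 6}  B2 = {1, 4, 5}  B3 = {4, 5, 9}  B4 = {4, 5, 7}  B5 = {2, 5, 9}  B6 = {1, 3, 4}  B7 = {1, 5, 8}  B8 = {0, 4, 7}
Tree: B1–B2, B2–B3, B2–B4, B3–B5, B1–B6, B2–B7, B4–B8

Each bag holds 3 vertices, so the decomposition has width 2, which upper-bounds the treewidth. For the lower bound, the 3 vertices {1, 5, 8} are pairwise adjacent, and any tree decomposition puts a clique entirely inside one bag — forcing width ≥ 2. Hence tw(G) = 2 exactly.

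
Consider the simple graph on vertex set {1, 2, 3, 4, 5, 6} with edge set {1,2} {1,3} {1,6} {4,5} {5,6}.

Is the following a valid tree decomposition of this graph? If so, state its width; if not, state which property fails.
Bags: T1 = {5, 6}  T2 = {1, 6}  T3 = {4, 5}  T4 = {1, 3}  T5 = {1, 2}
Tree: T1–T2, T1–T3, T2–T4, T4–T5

Yes; width 1.

Vertex coverage: the bags together contain {1, 2, 3, 4, 5, 6}, the full vertex set. Edge coverage: each edge of G has both endpoints in at least one bag. Running intersection: for every vertex, the bags containing it form a connected subtree. All three properties hold, so this is a valid tree decomposition of width max|bag| − 1 = 1, and hence tw(G) ≤ 1.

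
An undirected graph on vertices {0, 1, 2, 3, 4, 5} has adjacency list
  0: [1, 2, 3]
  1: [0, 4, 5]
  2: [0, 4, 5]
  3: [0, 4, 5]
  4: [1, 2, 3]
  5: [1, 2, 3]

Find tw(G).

3

A width-3 tree decomposition is:
Bags: B1 = {1, 2, 3, 5}  B2 = {1, 2, 3, 4}  B3 = {0, 1, 2, 3}
Tree: B1–B2, B2–B3
Each bag holds 4 vertices, so the decomposition has width 3, which upper-bounds the treewidth. For the lower bound: the 4 vertex sets {3,5}, {2,4}, {1}, {0} are disjoint, each induces a connected subgraph, and every pair is joined by at least one edge of G. Contracting each set to a single vertex therefore yields K_{4} as a minor, and since treewidth is minor-monotone, tw(G) ≥ tw(K_{4}) = 3. The upper and lower bounds meet at 3, so that is the treewidth.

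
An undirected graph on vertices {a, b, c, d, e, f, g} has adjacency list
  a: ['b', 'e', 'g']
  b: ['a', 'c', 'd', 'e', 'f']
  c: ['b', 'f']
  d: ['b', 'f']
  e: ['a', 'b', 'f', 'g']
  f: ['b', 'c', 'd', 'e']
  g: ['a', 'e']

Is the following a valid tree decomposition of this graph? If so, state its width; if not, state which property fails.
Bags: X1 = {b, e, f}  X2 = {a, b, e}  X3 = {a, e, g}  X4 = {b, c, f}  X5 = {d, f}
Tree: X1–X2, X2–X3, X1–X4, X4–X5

A tree decomposition must satisfy three properties: every vertex lies in some bag; for every edge, both endpoints lie together in some bag; and for every vertex, the bags containing it form a connected subtree. Here edge (b,d) lies in no bag, so the decomposition is invalid.

No — edge (b,d) lies in no bag.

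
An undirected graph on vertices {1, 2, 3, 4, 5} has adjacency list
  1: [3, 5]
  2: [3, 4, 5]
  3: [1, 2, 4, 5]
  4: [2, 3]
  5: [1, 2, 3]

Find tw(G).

A width-2 tree decomposition is:
Bags: B1 = {1, 3, 5}  B2 = {2, 3, 5}  B3 = {2, 3, 4}
Tree: B1–B2, B2–B3
Each bag holds 3 vertices, so the decomposition has width 2, which upper-bounds the treewidth. For the lower bound, the 3 vertices {1, 3, 5} are pairwise adjacent, and any tree decomposition puts a clique entirely inside one bag — forcing width ≥ 2. Therefore the treewidth is 2.

2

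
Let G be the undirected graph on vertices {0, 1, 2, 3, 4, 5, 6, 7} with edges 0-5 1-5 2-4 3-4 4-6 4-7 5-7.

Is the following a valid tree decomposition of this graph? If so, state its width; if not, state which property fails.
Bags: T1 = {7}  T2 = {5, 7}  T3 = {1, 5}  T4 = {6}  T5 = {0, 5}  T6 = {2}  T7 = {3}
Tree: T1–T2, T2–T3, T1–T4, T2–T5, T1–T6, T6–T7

A tree decomposition must satisfy three properties: every vertex lies in some bag; for every edge, both endpoints lie together in some bag; and for every vertex, the bags containing it form a connected subtree. Here vertex 4 appears in no bag, so the decomposition is invalid.

No — vertex 4 appears in no bag.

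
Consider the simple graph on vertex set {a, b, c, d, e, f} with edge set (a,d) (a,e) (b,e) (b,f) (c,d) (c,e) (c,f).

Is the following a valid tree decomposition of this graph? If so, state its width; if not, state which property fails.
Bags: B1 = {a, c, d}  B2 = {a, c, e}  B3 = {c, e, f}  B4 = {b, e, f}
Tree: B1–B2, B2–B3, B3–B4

Every vertex of G appears in some bag (union = {a, b, c, d, e, f}); every edge is covered by a bag; and for each vertex v the set of bags containing v is connected in the bag tree. The decomposition is therefore valid. The largest bag has 3 vertices, so the width is 2.

Yes; width 2.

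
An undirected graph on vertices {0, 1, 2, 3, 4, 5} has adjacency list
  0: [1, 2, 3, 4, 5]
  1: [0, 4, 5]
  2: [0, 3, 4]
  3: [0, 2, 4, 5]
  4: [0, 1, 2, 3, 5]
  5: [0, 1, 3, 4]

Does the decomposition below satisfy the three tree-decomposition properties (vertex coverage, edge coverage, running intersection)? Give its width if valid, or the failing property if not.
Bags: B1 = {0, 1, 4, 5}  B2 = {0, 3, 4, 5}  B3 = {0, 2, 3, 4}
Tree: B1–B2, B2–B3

Yes; width 3.

Every vertex of G appears in some bag (union = {0, 1, 2, 3, 4, 5}); every edge is covered by a bag; and for each vertex v the set of bags containing v is connected in the bag tree. The decomposition is therefore valid. The largest bag has 4 vertices, so the width is 3.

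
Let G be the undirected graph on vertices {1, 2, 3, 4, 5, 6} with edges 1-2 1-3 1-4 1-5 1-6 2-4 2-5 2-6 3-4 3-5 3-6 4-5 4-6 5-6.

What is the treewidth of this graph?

4

A width-4 tree decomposition is:
Bags: B1 = {1, 2, 4, 5, 6}  B2 = {1, 3, 4, 5, 6}
Tree: B1–B2
Every bag has size at most 5, so the width is 5 − 1 = 4 and tw(G) ≤ 4. On the other hand G contains the 5-clique {1, 2, 4, 5, 6}. A clique must lie in a single bag of any decomposition, so no decomposition can have width below 4. Combining the bounds, tw(G) = 4.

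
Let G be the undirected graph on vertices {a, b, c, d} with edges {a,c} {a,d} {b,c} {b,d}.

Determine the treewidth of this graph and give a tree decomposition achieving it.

Every bag has size at most 3, so the width is 3 − 1 = 2 and tw(G) ≤ 2. Since b–d–a–c–b is a cycle in G, G is not acyclic. Forests are exactly the graphs of treewidth ≤ 1, so tw(G) ≥ 2. Hence tw(G) = 2 exactly.

Treewidth 2.
One optimal decomposition is:
Bags: B1 = {a, b, d}  B2 = {a, b, c}
Tree: B1–B2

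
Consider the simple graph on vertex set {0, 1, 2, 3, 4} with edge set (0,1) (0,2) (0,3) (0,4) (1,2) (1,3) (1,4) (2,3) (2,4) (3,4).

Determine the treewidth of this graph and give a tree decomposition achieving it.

Treewidth 4.
Bags: B1 = {0, 1, 2, 3, 4}
Tree: (single bag)

A single bag containing all 5 vertices is trivially a valid decomposition of width 4. For the lower bound, the 5 vertices {0, 1, 2, 3, 4} are pairwise adjacent, and any tree decomposition puts a clique entirely inside one bag — forcing width ≥ 4. Therefore the treewidth is 4.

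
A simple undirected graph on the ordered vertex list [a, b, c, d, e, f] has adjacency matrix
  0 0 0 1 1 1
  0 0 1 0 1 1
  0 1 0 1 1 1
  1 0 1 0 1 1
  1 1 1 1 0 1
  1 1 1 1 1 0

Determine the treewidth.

A width-3 tree decomposition is:
Bags: B1 = {c, d, e, f}  B2 = {b, c, e, f}  B3 = {a, d, e, f}
Tree: B1–B2, B1–B3
Each bag holds 4 vertices, so the decomposition has width 3, which upper-bounds the treewidth. On the other hand G contains the 4-clique {c, d, e, f}. A clique must lie in a single bag of any decomposition, so no decomposition can have width below 3. Combining the bounds, tw(G) = 3.

3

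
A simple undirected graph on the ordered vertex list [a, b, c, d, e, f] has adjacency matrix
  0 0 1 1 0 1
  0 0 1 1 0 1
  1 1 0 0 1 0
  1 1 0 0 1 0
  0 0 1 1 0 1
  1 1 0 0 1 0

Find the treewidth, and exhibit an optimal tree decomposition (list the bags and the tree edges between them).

Each bag holds 4 vertices, so the decomposition has width 3, which upper-bounds the treewidth. For the lower bound: the 4 vertex sets {e,f}, {a,d}, {c}, {b} are disjoint, each induces a connected subgraph, and every pair is joined by at least one edge of G. Contracting each set to a single vertex therefore yields K_{4} as a minor, and since treewidth is minor-monotone, tw(G) ≥ tw(K_{4}) = 3. Hence tw(G) = 3 exactly.

Treewidth 3.
One such decomposition:
Bags: B1 = {c, d, e, f}  B2 = {a, c, d, f}  B3 = {b, c, d, f}
Tree: B1–B2, B2–B3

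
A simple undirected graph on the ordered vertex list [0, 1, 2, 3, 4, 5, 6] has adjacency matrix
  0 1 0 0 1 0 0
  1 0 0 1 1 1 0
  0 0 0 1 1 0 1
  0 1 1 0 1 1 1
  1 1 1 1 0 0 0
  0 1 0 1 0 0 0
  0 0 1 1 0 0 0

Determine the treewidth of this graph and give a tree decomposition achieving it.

Treewidth 2.
Bags: B1 = {1, 3, 4}  B2 = {2, 3, 4}  B3 = {1, 3, 5}  B4 = {2, 3, 6}  B5 = {0, 1, 4}
Tree: B1–B2, B1–B3, B2–B4, B1–B5

The largest bag has 3 vertices, giving width 2; this decomposition certifies tw(G) ≤ 2. On the other hand G contains the 3-clique {0, 1, 4}. A clique must lie in a single bag of any decomposition, so no decomposition can have width below 2. Combining the bounds, tw(G) = 2.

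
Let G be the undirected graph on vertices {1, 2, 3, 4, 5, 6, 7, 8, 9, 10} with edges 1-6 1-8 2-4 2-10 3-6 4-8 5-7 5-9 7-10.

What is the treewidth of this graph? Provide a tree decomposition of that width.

Treewidth 1.
One such decomposition:
Bags: B1 = {5, 9}  B2 = {5, 7}  B3 = {7, 10}  B4 = {2, 10}  B5 = {2, 4}  B6 = {4, 8}  B7 = {1, 8}  B8 = {1, 6}  B9 = {3, 6}
Tree: B1–B2, B2–B3, B3–B4, B4–B5, B5–B6, B6–B7, B7–B8, B8–B9

The largest bag has 2 vertices, giving width 1; this decomposition certifies tw(G) ≤ 1. Any graph with an edge has treewidth ≥ 1, and G has the edge 9–5. The upper and lower bounds meet at 1, so that is the treewidth.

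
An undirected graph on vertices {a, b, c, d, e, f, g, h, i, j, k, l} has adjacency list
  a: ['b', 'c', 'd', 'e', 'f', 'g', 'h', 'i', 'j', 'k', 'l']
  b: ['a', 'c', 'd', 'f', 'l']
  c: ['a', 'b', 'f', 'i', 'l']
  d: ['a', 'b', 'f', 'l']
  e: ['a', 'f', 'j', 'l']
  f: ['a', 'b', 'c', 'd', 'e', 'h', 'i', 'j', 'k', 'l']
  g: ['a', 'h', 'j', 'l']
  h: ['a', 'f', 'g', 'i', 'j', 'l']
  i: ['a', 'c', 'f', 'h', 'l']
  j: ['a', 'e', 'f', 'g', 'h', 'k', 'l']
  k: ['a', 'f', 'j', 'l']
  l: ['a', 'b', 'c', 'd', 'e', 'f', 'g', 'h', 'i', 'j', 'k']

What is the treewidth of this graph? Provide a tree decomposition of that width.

Treewidth 4.
One optimal decomposition is:
Bags: B1 = {a, f, h, i, l}  B2 = {a, c, f, i, l}  B3 = {a, f, h, j, l}  B4 = {a, g, h, j, l}  B5 = {a, b, c, f, l}  B6 = {a, e, f, j, l}  B7 = {a, b, d, f, l}  B8 = {a, f, j, k, l}
Tree: B1–B2, B1–B3, B3–B4, B2–B5, B3–B6, B5–B7, B3–B8

The largest bag has 5 vertices, giving width 4; this decomposition certifies tw(G) ≤ 4. On the other hand G contains the 5-clique {a, g, h, j, l}. A clique must lie in a single bag of any decomposition, so no decomposition can have width below 4. The upper and lower bounds meet at 4, so that is the treewidth.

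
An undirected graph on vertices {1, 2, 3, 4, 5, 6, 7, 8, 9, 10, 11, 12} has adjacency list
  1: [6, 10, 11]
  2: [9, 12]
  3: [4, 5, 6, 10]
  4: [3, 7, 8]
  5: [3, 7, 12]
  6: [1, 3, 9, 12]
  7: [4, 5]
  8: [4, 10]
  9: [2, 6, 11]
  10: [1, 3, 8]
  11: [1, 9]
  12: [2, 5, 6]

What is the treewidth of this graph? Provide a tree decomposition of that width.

Each bag holds 4 vertices, so the decomposition has width 3, which upper-bounds the treewidth. For the lower bound: the 4 vertex sets {4,7,8}, {5}, {3}, {1,6,10,12} are disjoint, each induces a connected subgraph, and every pair is joined by at least one edge of G. Contracting each set to a single vertex therefore yields K_{4} as a minor, and since treewidth is minor-monotone, tw(G) ≥ tw(K_{4}) = 3. Combining the bounds, tw(G) = 3.

Treewidth 3.
Bags: B1 = {4, 5, 7, 8}  B2 = {3, 4, 5, 8}  B3 = {3, 5, 8, 10}  B4 = {3, 5, 10, 12}  B5 = {3, 6, 10, 12}  B6 = {1, 6, 10, 12}  B7 = {1, 2, 6, 12}  B8 = {1, 2, 6, 9}  B9 = {1, 2, 9, 11}
Tree: B1–B2, B2–B3, B3–B4, B4–B5, B5–B6, B6–B7, B7–B8, B8–B9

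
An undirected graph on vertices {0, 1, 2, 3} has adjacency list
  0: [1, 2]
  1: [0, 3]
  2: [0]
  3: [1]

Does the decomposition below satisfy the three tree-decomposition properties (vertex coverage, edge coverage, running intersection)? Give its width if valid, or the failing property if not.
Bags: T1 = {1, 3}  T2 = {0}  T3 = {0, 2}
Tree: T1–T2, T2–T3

A tree decomposition must satisfy three properties: every vertex lies in some bag; for every edge, both endpoints lie together in some bag; and for every vertex, the bags containing it form a connected subtree. Here edge (1,0) lies in no bag, so the decomposition is invalid.

No — edge (1,0) lies in no bag.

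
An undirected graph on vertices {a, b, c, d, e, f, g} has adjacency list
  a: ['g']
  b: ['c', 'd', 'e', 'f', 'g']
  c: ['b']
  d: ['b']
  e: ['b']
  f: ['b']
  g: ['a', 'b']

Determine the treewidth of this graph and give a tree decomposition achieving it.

Treewidth 1.
Bags: B1 = {b, d}  B2 = {b, e}  B3 = {b, g}  B4 = {a, g}  B5 = {b, f}  B6 = {b, c}
Tree: B1–B2, B1–B3, B3–B4, B1–B5, B5–B6

Each bag holds 2 vertices, so the decomposition has width 1, which upper-bounds the treewidth. Any graph with an edge has treewidth ≥ 1, and G has the edge d–b. The upper and lower bounds meet at 1, so that is the treewidth.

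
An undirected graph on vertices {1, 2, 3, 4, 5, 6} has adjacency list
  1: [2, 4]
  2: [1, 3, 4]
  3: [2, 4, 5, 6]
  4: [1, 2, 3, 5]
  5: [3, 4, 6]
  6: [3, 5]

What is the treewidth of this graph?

2

A width-2 tree decomposition is:
Bags: B1 = {2, 3, 4}  B2 = {3, 4, 5}  B3 = {3, 5, 6}  B4 = {1, 2, 4}
Tree: B1–B2, B2–B3, B1–B4
Each bag holds 3 vertices, so the decomposition has width 2, which upper-bounds the treewidth. On the other hand G contains the 3-clique {1, 2, 4}. A clique must lie in a single bag of any decomposition, so no decomposition can have width below 2. Therefore the treewidth is 2.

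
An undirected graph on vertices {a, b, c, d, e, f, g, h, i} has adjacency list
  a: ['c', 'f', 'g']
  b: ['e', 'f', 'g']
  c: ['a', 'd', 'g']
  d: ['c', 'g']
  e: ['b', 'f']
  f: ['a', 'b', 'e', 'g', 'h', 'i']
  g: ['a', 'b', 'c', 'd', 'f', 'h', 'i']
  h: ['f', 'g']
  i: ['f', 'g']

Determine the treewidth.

A width-2 tree decomposition is:
Bags: B1 = {a, c, g}  B2 = {a, f, g}  B3 = {c, d, g}  B4 = {b, f, g}  B5 = {f, g, i}  B6 = {f, g, h}  B7 = {b, e, f}
Tree: B1–B2, B1–B3, B2–B4, B2–B5, B2–B6, B4–B7
Each bag holds 3 vertices, so the decomposition has width 2, which upper-bounds the treewidth. On the other hand G contains the 3-clique {c, d, g}. A clique must lie in a single bag of any decomposition, so no decomposition can have width below 2. The upper and lower bounds meet at 2, so that is the treewidth.

2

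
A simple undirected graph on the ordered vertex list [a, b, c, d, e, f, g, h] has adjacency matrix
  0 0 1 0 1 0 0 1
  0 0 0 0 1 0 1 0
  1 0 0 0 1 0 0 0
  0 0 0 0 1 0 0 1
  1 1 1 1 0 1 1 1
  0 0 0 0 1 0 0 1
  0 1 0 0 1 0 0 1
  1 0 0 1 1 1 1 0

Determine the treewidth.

A width-2 tree decomposition is:
Bags: B1 = {e, f, h}  B2 = {e, g, h}  B3 = {a, e, h}  B4 = {b, e, g}  B5 = {a, c, e}  B6 = {d, e, h}
Tree: B1–B2, B1–B3, B2–B4, B3–B5, B2–B6
The largest bag has 3 vertices, giving width 2; this decomposition certifies tw(G) ≤ 2. Conversely, {d, e, h} is a clique of size 3, and the vertices of any clique must share a bag in every tree decomposition; so some bag has ≥ 3 vertices and tw(G) ≥ 2. Therefore the treewidth is 2.

2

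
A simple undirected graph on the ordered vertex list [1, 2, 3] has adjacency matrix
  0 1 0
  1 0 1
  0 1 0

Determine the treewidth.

A width-1 tree decomposition is:
Bags: B1 = {1, 2}  B2 = {2, 3}
Tree: B1–B2
Each bag holds 2 vertices, so the decomposition has width 1, which upper-bounds the treewidth. Since G has at least one edge (e.g. 2–1), it is not an edgeless graph, so tw(G) ≥ 1. Combining the bounds, tw(G) = 1.

1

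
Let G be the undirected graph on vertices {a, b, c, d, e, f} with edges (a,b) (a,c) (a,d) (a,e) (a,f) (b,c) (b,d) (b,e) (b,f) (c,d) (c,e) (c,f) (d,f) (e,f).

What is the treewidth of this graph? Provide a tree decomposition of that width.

Every bag has size at most 5, so the width is 5 − 1 = 4 and tw(G) ≤ 4. Conversely, {a, b, c, d, f} is a clique of size 5, and the vertices of any clique must share a bag in every tree decomposition; so some bag has ≥ 5 vertices and tw(G) ≥ 4. Hence tw(G) = 4 exactly.

Treewidth 4.
One optimal decomposition is:
Bags: B1 = {a, b, c, e, f}  B2 = {a, b, c, d, f}
Tree: B1–B2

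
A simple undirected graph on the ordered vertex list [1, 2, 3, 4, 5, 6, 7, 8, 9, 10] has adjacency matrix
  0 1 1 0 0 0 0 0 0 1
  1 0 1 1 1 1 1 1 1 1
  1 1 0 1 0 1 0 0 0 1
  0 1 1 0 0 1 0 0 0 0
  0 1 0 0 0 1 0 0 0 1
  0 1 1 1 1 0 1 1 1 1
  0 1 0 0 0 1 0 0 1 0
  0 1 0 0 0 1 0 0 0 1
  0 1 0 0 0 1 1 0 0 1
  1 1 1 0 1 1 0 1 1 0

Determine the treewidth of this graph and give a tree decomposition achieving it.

Treewidth 3.
One optimal decomposition is:
Bags: B1 = {2, 3, 6, 10}  B2 = {2, 5, 6, 10}  B3 = {2, 6, 8, 10}  B4 = {2, 6, 9, 10}  B5 = {2, 3, 4, 6}  B6 = {1, 2, 3, 10}  B7 = {2, 6, 7, 9}
Tree: B1–B2, B1–B3, B1–B4, B1–B5, B1–B6, B4–B7

Each bag holds 4 vertices, so the decomposition has width 3, which upper-bounds the treewidth. Conversely, {1, 2, 3, 10} is a clique of size 4, and the vertices of any clique must share a bag in every tree decomposition; so some bag has ≥ 4 vertices and tw(G) ≥ 3. Therefore the treewidth is 3.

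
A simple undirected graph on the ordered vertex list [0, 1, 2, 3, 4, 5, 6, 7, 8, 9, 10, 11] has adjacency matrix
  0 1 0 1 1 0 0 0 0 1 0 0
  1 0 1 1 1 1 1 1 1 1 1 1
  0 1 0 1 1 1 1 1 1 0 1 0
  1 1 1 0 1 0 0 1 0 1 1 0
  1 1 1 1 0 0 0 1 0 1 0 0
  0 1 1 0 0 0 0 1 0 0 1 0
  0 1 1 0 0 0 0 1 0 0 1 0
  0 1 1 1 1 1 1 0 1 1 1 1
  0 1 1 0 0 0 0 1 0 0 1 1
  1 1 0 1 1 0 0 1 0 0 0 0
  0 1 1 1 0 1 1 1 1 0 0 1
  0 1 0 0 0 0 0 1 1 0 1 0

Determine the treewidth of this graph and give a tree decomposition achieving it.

Treewidth 4.
One optimal decomposition is:
Bags: B1 = {1, 2, 3, 7, 10}  B2 = {1, 2, 3, 4, 7}  B3 = {1, 3, 4, 7, 9}  B4 = {1, 2, 6, 7, 10}  B5 = {0, 1, 3, 4, 9}  B6 = {1, 2, 7, 8, 10}  B7 = {1, 2, 5, 7, 10}  B8 = {1, 7, 8, 10, 11}
Tree: B1–B2, B2–B3, B1–B4, B3–B5, B4–B6, B1–B7, B6–B8

The largest bag has 5 vertices, giving width 4; this decomposition certifies tw(G) ≤ 4. On the other hand G contains the 5-clique {0, 1, 3, 4, 9}. A clique must lie in a single bag of any decomposition, so no decomposition can have width below 4. Therefore the treewidth is 4.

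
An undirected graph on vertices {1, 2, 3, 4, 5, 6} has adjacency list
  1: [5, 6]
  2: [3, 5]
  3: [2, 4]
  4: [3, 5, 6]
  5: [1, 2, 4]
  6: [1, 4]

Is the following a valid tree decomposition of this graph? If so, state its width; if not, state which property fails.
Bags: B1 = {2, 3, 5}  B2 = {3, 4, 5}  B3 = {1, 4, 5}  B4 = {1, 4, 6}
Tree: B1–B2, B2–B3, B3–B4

Yes; width 2.

Checking the three conditions: (i) the bags cover all of {1, 2, 3, 4, 5, 6}; (ii) for each edge, some bag contains both endpoints; (iii) the bags containing any fixed vertex form a subtree. All hold, so the decomposition is valid with width 3 − 1 = 2.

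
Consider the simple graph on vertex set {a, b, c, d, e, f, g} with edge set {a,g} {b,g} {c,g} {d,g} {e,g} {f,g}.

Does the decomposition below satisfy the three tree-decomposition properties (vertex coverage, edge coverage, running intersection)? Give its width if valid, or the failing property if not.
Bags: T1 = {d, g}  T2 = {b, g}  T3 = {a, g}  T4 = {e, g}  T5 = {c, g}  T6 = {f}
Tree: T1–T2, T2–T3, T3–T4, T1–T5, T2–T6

No — edge (g,f) lies in no bag.

A tree decomposition must satisfy three properties: every vertex lies in some bag; for every edge, both endpoints lie together in some bag; and for every vertex, the bags containing it form a connected subtree. Here edge (g,f) lies in no bag, so the decomposition is invalid.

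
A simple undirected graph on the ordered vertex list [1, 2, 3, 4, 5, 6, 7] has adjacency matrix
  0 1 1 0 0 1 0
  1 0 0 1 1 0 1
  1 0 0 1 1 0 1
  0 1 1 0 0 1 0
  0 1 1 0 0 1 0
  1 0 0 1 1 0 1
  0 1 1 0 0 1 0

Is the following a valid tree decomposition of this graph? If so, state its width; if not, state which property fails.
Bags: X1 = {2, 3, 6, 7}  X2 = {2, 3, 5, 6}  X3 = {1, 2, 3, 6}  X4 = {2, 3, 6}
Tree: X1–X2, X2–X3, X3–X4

No — vertex 4 appears in no bag.

A tree decomposition must satisfy three properties: every vertex lies in some bag; for every edge, both endpoints lie together in some bag; and for every vertex, the bags containing it form a connected subtree. Here vertex 4 appears in no bag, so the decomposition is invalid.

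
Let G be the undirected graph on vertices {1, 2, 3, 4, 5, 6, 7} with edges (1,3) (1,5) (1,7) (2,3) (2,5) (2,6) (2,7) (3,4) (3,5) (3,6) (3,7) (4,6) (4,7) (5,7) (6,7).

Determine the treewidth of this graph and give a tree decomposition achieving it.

Each bag holds 4 vertices, so the decomposition has width 3, which upper-bounds the treewidth. Conversely, {1, 3, 5, 7} is a clique of size 4, and the vertices of any clique must share a bag in every tree decomposition; so some bag has ≥ 4 vertices and tw(G) ≥ 3. The upper and lower bounds meet at 3, so that is the treewidth.

Treewidth 3.
One optimal decomposition is:
Bags: B1 = {2, 3, 5, 7}  B2 = {1, 3, 5, 7}  B3 = {2, 3, 6, 7}  B4 = {3, 4, 6, 7}
Tree: B1–B2, B1–B3, B3–B4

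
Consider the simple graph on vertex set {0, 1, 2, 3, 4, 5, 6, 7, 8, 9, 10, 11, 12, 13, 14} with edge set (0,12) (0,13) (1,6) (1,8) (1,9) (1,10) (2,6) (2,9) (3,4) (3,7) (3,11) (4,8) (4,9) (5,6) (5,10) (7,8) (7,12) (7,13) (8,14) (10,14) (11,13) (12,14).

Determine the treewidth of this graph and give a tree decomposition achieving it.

Treewidth 3.
One such decomposition:
Bags: B1 = {2, 5, 6, 9}  B2 = {1, 5, 6, 9}  B3 = {1, 5, 9, 10}  B4 = {1, 4, 9, 10}  B5 = {1, 4, 8, 10}  B6 = {4, 8, 10, 14}  B7 = {3, 4, 8, 14}  B8 = {3, 7, 8, 14}  B9 = {3, 7, 12, 14}  B10 = {3, 7, 11, 12}  B11 = {7, 11, 12, 13}  B12 = {0, 11, 12, 13}
Tree: B1–B2, B2–B3, B3–B4, B4–B5, B5–B6, B6–B7, B7–B8, B8–B9, B9–B10, B10–B11, B11–B12

The largest bag has 4 vertices, giving width 3; this decomposition certifies tw(G) ≤ 3. For the lower bound: the 4 vertex sets {2,5,6}, {9}, {1}, {4,8,10,14} are disjoint, each induces a connected subgraph, and every pair is joined by at least one edge of G. Contracting each set to a single vertex therefore yields K_{4} as a minor, and since treewidth is minor-monotone, tw(G) ≥ tw(K_{4}) = 3. Therefore the treewidth is 3.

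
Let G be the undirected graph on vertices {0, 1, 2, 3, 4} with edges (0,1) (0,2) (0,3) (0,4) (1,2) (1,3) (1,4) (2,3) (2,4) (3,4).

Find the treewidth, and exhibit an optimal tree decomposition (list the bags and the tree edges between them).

With just one bag of size 5, the width is 5 − 1 = 4, so tw(G) ≤ 4. On the other hand G contains the 5-clique {0, 1, 2, 3, 4}. A clique must lie in a single bag of any decomposition, so no decomposition can have width below 4. Hence tw(G) = 4 exactly.

Treewidth 4.
One optimal decomposition is:
Bags: B1 = {0, 1, 2, 3, 4}
Tree: (single bag)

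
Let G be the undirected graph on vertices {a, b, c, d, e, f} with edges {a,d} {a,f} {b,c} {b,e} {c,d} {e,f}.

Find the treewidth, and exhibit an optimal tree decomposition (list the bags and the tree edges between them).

Each bag holds 3 vertices, so the decomposition has width 2, which upper-bounds the treewidth. Since a–f–e–b–c–d–a is a cycle in G, G is not acyclic. Forests are exactly the graphs of treewidth ≤ 1, so tw(G) ≥ 2. Hence tw(G) = 2 exactly.

Treewidth 2.
One such decomposition:
Bags: B1 = {a, e, f}  B2 = {a, b, e}  B3 = {a, b, c}  B4 = {a, c, d}
Tree: B1–B2, B2–B3, B3–B4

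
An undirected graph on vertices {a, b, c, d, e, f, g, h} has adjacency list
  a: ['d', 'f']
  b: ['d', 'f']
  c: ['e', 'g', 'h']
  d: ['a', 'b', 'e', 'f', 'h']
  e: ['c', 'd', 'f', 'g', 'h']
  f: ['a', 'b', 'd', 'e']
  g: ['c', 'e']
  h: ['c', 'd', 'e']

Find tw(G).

A width-2 tree decomposition is:
Bags: B1 = {d, e, f}  B2 = {d, e, h}  B3 = {c, e, h}  B4 = {a, d, f}  B5 = {c, e, g}  B6 = {b, d, f}
Tree: B1–B2, B2–B3, B1–B4, B3–B5, B4–B6
The largest bag has 3 vertices, giving width 2; this decomposition certifies tw(G) ≤ 2. On the other hand G contains the 3-clique {d, e, h}. A clique must lie in a single bag of any decomposition, so no decomposition can have width below 2. The upper and lower bounds meet at 2, so that is the treewidth.

2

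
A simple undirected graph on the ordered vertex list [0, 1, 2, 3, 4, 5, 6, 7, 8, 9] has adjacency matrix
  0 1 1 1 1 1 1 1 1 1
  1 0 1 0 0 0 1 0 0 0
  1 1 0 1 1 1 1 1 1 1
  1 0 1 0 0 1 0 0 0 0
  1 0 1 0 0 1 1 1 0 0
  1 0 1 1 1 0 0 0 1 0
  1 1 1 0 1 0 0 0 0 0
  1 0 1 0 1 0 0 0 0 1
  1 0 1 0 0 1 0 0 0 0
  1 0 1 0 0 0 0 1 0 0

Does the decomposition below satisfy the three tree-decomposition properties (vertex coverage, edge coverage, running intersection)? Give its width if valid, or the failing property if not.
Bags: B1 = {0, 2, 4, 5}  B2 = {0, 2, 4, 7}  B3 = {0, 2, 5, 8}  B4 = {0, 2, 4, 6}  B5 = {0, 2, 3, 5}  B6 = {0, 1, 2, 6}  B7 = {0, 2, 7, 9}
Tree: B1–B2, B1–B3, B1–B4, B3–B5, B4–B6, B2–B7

Vertex coverage: the bags together contain {0, 1, 2, 3, 4, 5, 6, 7, 8, 9}, the full vertex set. Edge coverage: each edge of G has both endpoints in at least one bag. Running intersection: for every vertex, the bags containing it form a connected subtree. All three properties hold, so this is a valid tree decomposition of width max|bag| − 1 = 3, and hence tw(G) ≤ 3.

Yes; width 3.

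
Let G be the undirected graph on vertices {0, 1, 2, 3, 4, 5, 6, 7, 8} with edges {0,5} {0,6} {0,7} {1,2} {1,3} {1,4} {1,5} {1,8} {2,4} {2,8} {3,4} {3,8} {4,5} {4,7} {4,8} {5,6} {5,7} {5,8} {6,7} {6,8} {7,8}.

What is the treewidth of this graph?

A width-3 tree decomposition is:
Bags: B1 = {1, 4, 5, 8}  B2 = {1, 2, 4, 8}  B3 = {4, 5, 7, 8}  B4 = {5, 6, 7, 8}  B5 = {1, 3, 4, 8}  B6 = {0, 5, 6, 7}
Tree: B1–B2, B1–B3, B3–B4, B1–B5, B4–B6
Each bag holds 4 vertices, so the decomposition has width 3, which upper-bounds the treewidth. On the other hand G contains the 4-clique {0, 5, 6, 7}. A clique must lie in a single bag of any decomposition, so no decomposition can have width below 3. Therefore the treewidth is 3.

3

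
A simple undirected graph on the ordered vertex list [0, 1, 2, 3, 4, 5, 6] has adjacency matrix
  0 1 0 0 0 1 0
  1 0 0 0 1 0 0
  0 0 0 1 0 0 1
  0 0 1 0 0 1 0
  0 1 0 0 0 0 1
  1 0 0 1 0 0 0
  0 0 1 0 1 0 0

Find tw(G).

A width-2 tree decomposition is:
Bags: B1 = {2, 3, 5}  B2 = {0, 2, 5}  B3 = {0, 1, 2}  B4 = {1, 2, 4}  B5 = {2, 4, 6}
Tree: B1–B2, B2–B3, B3–B4, B4–B5
Every bag has size at most 3, so the width is 3 − 1 = 2 and tw(G) ≤ 2. The edges 2–3–5–0–1–4–6–2 form a cycle, so G is not a tree and its treewidth is at least 2. Combining the bounds, tw(G) = 2.

2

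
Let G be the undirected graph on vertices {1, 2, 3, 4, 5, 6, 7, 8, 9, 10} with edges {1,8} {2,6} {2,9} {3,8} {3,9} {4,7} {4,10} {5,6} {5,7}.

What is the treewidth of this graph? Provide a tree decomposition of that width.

Every bag has size at most 2, so the width is 2 − 1 = 1 and tw(G) ≤ 1. Since G has at least one edge (e.g. 10–4), it is not an edgeless graph, so tw(G) ≥ 1. Hence tw(G) = 1 exactly.

Treewidth 1.
One optimal decomposition is:
Bags: B1 = {4, 10}  B2 = {4, 7}  B3 = {5, 7}  B4 = {5, 6}  B5 = {2, 6}  B6 = {2, 9}  B7 = {3, 9}  B8 = {3, 8}  B9 = {1, 8}
Tree: B1–B2, B2–B3, B3–B4, B4–B5, B5–B6, B6–B7, B7–B8, B8–B9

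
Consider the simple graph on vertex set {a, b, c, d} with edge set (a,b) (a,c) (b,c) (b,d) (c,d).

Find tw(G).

2

A width-2 tree decomposition is:
Bags: B1 = {a, b, c}  B2 = {b, c, d}
Tree: B1–B2
Every bag has size at most 3, so the width is 3 − 1 = 2 and tw(G) ≤ 2. Conversely, {b, c, d} is a clique of size 3, and the vertices of any clique must share a bag in every tree decomposition; so some bag has ≥ 3 vertices and tw(G) ≥ 2. Therefore the treewidth is 2.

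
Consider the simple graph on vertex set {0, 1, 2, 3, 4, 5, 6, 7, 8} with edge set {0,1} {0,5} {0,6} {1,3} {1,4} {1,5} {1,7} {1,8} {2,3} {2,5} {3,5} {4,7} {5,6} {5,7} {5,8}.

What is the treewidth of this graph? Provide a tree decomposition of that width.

Each bag holds 3 vertices, so the decomposition has width 2, which upper-bounds the treewidth. On the other hand G contains the 3-clique {1, 4, 7}. A clique must lie in a single bag of any decomposition, so no decomposition can have width below 2. Hence tw(G) = 2 exactly.

Treewidth 2.
One such decomposition:
Bags: B1 = {0, 1, 5}  B2 = {0, 5, 6}  B3 = {1, 5, 7}  B4 = {1, 4, 7}  B5 = {1, 5, 8}  B6 = {1, 3, 5}  B7 = {2, 3, 5}
Tree: B1–B2, B1–B3, B3–B4, B3–B5, B5–B6, B6–B7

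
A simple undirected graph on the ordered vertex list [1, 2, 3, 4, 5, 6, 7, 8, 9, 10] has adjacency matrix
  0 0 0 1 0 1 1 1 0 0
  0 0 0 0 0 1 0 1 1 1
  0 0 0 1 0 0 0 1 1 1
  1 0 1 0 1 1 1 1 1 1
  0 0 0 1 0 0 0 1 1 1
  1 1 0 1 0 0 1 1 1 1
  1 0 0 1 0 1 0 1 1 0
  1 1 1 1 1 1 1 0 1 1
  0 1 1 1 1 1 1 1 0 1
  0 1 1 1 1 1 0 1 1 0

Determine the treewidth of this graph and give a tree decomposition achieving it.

Treewidth 4.
Bags: B1 = {4, 6, 8, 9, 10}  B2 = {4, 5, 8, 9, 10}  B3 = {3, 4, 8, 9, 10}  B4 = {4, 6, 7, 8, 9}  B5 = {1, 4, 6, 7, 8}  B6 = {2, 6, 8, 9, 10}
Tree: B1–B2, B1–B3, B1–B4, B4–B5, B1–B6

Every bag has size at most 5, so the width is 5 − 1 = 4 and tw(G) ≤ 4. On the other hand G contains the 5-clique {2, 6, 8, 9, 10}. A clique must lie in a single bag of any decomposition, so no decomposition can have width below 4. Combining the bounds, tw(G) = 4.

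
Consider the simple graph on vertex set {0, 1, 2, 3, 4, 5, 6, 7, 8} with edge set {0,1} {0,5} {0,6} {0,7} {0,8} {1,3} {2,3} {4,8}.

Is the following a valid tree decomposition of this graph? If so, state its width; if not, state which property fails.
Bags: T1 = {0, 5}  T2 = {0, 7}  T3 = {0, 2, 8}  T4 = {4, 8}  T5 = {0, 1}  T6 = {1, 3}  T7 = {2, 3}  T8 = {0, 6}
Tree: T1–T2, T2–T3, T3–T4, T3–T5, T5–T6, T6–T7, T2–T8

No — bags containing vertex 2 are not connected in the tree.

A tree decomposition must satisfy three properties: every vertex lies in some bag; for every edge, both endpoints lie together in some bag; and for every vertex, the bags containing it form a connected subtree. Here bags containing vertex 2 are not connected in the tree, so the decomposition is invalid.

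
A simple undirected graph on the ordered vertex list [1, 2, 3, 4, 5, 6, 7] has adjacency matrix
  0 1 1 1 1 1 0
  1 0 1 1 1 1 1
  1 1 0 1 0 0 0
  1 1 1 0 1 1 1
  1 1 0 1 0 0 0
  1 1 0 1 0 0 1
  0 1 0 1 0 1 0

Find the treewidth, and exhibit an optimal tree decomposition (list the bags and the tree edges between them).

Treewidth 3.
One such decomposition:
Bags: B1 = {2, 4, 6, 7}  B2 = {1, 2, 4, 6}  B3 = {1, 2, 4, 5}  B4 = {1, 2, 3, 4}
Tree: B1–B2, B2–B3, B2–B4

Every bag has size at most 4, so the width is 4 − 1 = 3 and tw(G) ≤ 3. Conversely, {1, 2, 3, 4} is a clique of size 4, and the vertices of any clique must share a bag in every tree decomposition; so some bag has ≥ 4 vertices and tw(G) ≥ 3. Therefore the treewidth is 3.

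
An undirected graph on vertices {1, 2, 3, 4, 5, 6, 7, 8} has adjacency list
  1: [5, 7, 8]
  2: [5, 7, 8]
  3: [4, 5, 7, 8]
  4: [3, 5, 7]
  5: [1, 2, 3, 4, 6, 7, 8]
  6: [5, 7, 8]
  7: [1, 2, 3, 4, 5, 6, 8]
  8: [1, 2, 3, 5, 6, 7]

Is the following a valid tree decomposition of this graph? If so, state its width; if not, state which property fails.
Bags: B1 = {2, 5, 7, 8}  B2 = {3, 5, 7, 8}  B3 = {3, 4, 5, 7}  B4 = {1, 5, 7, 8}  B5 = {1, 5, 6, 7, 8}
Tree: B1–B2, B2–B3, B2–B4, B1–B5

A tree decomposition must satisfy three properties: every vertex lies in some bag; for every edge, both endpoints lie together in some bag; and for every vertex, the bags containing it form a connected subtree. Here bags containing vertex 1 are not connected in the tree, so the decomposition is invalid.

No — bags containing vertex 1 are not connected in the tree.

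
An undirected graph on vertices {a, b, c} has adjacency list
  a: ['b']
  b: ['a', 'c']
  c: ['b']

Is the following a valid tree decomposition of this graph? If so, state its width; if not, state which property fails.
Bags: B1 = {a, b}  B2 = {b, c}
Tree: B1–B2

Yes; width 1.

Checking the three conditions: (i) the bags cover all of {a, b, c}; (ii) for each edge, some bag contains both endpoints; (iii) the bags containing any fixed vertex form a subtree. All hold, so the decomposition is valid with width 2 − 1 = 1.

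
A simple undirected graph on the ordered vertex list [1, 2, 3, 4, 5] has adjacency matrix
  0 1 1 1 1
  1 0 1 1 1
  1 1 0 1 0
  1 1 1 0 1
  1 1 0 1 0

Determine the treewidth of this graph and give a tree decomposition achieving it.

Every bag has size at most 4, so the width is 4 − 1 = 3 and tw(G) ≤ 3. On the other hand G contains the 4-clique {1, 2, 3, 4}. A clique must lie in a single bag of any decomposition, so no decomposition can have width below 3. Combining the bounds, tw(G) = 3.

Treewidth 3.
One optimal decomposition is:
Bags: B1 = {1, 2, 3, 4}  B2 = {1, 2, 4, 5}
Tree: B1–B2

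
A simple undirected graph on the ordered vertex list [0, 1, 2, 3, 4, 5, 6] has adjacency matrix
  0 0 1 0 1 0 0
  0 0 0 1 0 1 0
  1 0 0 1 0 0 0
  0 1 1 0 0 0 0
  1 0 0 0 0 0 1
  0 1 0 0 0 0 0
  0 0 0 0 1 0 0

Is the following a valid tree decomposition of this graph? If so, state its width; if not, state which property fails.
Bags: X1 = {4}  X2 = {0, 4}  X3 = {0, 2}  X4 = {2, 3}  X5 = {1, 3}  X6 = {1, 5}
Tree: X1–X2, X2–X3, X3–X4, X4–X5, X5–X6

A tree decomposition must satisfy three properties: every vertex lies in some bag; for every edge, both endpoints lie together in some bag; and for every vertex, the bags containing it form a connected subtree. Here vertex 6 appears in no bag, so the decomposition is invalid.

No — vertex 6 appears in no bag.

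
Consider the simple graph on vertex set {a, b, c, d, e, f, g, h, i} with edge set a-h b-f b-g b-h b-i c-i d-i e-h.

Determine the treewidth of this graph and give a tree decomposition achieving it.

The largest bag has 2 vertices, giving width 1; this decomposition certifies tw(G) ≤ 1. Any graph with an edge has treewidth ≥ 1, and G has the edge h–a. Combining the bounds, tw(G) = 1.

Treewidth 1.
One optimal decomposition is:
Bags: B1 = {a, h}  B2 = {b, h}  B3 = {e, h}  B4 = {b, i}  B5 = {c, i}  B6 = {d, i}  B7 = {b, g}  B8 = {b, f}
Tree: B1–B2, B2–B3, B2–B4, B4–B5, B5–B6, B4–B7, B4–B8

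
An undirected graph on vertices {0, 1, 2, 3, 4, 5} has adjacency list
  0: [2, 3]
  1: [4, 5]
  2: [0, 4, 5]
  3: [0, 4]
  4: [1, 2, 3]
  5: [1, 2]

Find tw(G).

2

A width-2 tree decomposition is:
Bags: B1 = {1, 4, 5}  B2 = {2, 4, 5}  B3 = {2, 3, 4}  B4 = {0, 2, 3}
Tree: B1–B2, B2–B3, B3–B4
The largest bag has 3 vertices, giving width 2; this decomposition certifies tw(G) ≤ 2. For the lower bound, G contains the cycle 1–5–2–4–1, so G is not a forest; only forests have treewidth ≤ 1, hence tw(G) ≥ 2. Therefore the treewidth is 2.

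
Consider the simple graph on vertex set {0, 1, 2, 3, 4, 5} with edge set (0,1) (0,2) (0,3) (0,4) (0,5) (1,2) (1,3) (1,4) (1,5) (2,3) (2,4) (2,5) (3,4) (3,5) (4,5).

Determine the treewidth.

A width-5 tree decomposition is:
Bags: B1 = {0, 1, 2, 3, 4, 5}
Tree: (single bag)
With just one bag of size 6, the width is 6 − 1 = 5, so tw(G) ≤ 5. Conversely, {0, 1, 2, 3, 4, 5} is a clique of size 6, and the vertices of any clique must share a bag in every tree decomposition; so some bag has ≥ 6 vertices and tw(G) ≥ 5. The upper and lower bounds meet at 5, so that is the treewidth.

5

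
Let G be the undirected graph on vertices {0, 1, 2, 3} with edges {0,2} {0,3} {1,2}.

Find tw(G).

A width-1 tree decomposition is:
Bags: B1 = {0, 3}  B2 = {0, 2}  B3 = {1, 2}
Tree: B1–B2, B2–B3
Each bag holds 2 vertices, so the decomposition has width 1, which upper-bounds the treewidth. Any graph with an edge has treewidth ≥ 1, and G has the edge 3–0. The upper and lower bounds meet at 1, so that is the treewidth.

1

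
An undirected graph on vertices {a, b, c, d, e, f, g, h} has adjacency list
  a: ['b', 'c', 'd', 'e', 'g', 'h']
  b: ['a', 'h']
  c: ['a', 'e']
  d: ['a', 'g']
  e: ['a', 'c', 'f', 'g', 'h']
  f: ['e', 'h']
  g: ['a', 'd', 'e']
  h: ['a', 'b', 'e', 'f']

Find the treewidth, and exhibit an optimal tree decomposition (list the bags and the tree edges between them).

Treewidth 2.
One optimal decomposition is:
Bags: B1 = {a, c, e}  B2 = {a, e, h}  B3 = {a, e, g}  B4 = {a, b, h}  B5 = {a, d, g}  B6 = {e, f, h}
Tree: B1–B2, B2–B3, B2–B4, B3–B5, B2–B6

The largest bag has 3 vertices, giving width 2; this decomposition certifies tw(G) ≤ 2. On the other hand G contains the 3-clique {a, d, g}. A clique must lie in a single bag of any decomposition, so no decomposition can have width below 2. The upper and lower bounds meet at 2, so that is the treewidth.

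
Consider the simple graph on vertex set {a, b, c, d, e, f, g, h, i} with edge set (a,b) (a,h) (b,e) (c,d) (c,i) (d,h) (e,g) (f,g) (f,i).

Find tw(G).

2

A width-2 tree decomposition is:
Bags: B1 = {c, d, h}  B2 = {a, c, h}  B3 = {a, b, c}  B4 = {b, c, e}  B5 = {c, e, g}  B6 = {c, f, g}  B7 = {c, f, i}
Tree: B1–B2, B2–B3, B3–B4, B4–B5, B5–B6, B6–B7
Every bag has size at most 3, so the width is 3 − 1 = 2 and tw(G) ≤ 2. Since c–d–h–a–b–e–g–f–i–c is a cycle in G, G is not acyclic. Forests are exactly the graphs of treewidth ≤ 1, so tw(G) ≥ 2. The upper and lower bounds meet at 2, so that is the treewidth.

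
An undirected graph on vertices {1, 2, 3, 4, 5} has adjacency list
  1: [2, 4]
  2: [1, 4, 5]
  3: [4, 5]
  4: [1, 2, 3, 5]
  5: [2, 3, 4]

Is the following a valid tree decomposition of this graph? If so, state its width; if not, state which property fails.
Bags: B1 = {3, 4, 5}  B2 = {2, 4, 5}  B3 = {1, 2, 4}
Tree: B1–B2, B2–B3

Vertex coverage: the bags together contain {1, 2, 3, 4, 5}, the full vertex set. Edge coverage: each edge of G has both endpoints in at least one bag. Running intersection: for every vertex, the bags containing it form a connected subtree. All three properties hold, so this is a valid tree decomposition of width max|bag| − 1 = 2, and hence tw(G) ≤ 2.

Yes; width 2.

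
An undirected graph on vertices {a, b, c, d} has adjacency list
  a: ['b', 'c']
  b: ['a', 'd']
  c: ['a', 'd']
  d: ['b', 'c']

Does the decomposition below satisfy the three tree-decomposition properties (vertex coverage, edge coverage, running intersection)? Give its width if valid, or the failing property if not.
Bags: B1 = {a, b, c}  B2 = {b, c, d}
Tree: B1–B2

Yes; width 2.

Vertex coverage: the bags together contain {a, b, c, d}, the full vertex set. Edge coverage: each edge of G has both endpoints in at least one bag. Running intersection: for every vertex, the bags containing it form a connected subtree. All three properties hold, so this is a valid tree decomposition of width max|bag| − 1 = 2, and hence tw(G) ≤ 2.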